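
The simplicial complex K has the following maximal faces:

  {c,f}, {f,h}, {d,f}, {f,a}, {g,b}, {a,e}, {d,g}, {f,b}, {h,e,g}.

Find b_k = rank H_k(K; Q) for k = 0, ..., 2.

Order the vertices as a < b < c < d < e < f < g < h. Listing each simplex with vertices in this order, K has dimension 2 with simplices:

  0-simplices (8): a, b, c, d, e, f, g, h
  1-simplices (11): ae, af, bf, bg, cf, df, dg, eg, eh, fh, gh
  2-simplices (1): egh

Hence C_0 ≅ Z^8, C_1 ≅ Z^11, C_2 ≅ Z^1.

The boundary map ∂_1: C_1 → C_0 sends each edge [p,q] (with p < q) to q − p. For instance
  ∂df = f − d.
The resulting 8×11 matrix has rank 7, and its Smith normal form has invariant factors (1,1,1,1,1,1,1).

Boundary ∂_2: C_2 → C_1 sends each 2-simplex [p,q,r] to [q,r] − [p,r] + [p,q]. For instance
  ∂egh = gh − eh + eg.
This gives a 11×1 integer matrix of rank 1; reducing to Smith normal form yields diagonal entries (1).

Now H_k = ker ∂_k / im ∂_{k+1}, so:

  H_0: rank C_0 − rank ∂_1 = 8 − 7 = 1, and the invariant factors of ∂_1 are all 1, so H_0 = Z.
  H_1: rank ker ∂_1 − rank ∂_2 = (11 − 7) − 1 = 3, and the invariant factors of ∂_2 are all 1, so H_1 = Z^3.
  H_2: rank ker ∂_2 − rank ∂_3 = (1 − 1) − 0 = 0, and there is no ∂_3, so H_2 = 0.

Hence the Betti numbers are b_0 = 1, b_1 = 3, b_2 = 0.

b_0 = 1, b_1 = 3, b_2 = 0.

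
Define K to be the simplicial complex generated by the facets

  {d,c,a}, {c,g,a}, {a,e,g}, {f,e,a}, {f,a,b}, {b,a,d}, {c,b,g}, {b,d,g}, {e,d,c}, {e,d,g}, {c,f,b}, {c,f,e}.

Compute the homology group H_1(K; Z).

H_1 = Z/2.

K has 7 vertices, 18 edges, 12 triangles.
rank ∂_1 = 6, rank ∂_2 = 12 ⇒ b_1 = 18 − 6 − 12 = 0; ∂_2 has invariant factor(s) [2] giving torsion. So H_1 = Z/2.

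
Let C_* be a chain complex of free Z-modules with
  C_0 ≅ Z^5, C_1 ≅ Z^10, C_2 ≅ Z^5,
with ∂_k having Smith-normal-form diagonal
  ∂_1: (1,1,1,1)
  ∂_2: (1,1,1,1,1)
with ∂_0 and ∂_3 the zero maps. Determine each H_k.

H_0: b_0 = 5 − 0 − 4 = 1; torsion from ∂_1 factors > 1: none. So H_0 = Z.
H_1: b_1 = 10 − 4 − 5 = 1; torsion from ∂_2 factors > 1: none. So H_1 = Z.
H_2: b_2 = 5 − 5 − 0 = 0; torsion from ∂_3 factors > 1: none. So H_2 = 0.

H_0 = Z,  H_1 = Z,  H_2 = 0.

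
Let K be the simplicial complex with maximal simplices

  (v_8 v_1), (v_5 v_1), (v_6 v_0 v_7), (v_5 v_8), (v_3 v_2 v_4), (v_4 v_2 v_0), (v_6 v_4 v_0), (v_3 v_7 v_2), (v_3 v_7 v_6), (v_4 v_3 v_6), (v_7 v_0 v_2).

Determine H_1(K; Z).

H_1 = Z.

Take the total order v_0 < v_1 < v_2 < v_3 < v_4 < v_5 < v_6 < v_7 < v_8 on the vertex set. Then K (dimension 2) consists of the simplices:

  0-simplices (9): [v_0], [v_1], [v_2], [v_3], [v_4], [v_5], [v_6], [v_7], [v_8]
  1-simplices (15): (15 of them)
  2-simplices (8): [v_0,v_2,v_4], [v_0,v_2,v_7], [v_0,v_4,v_6], [v_0,v_6,v_7], [v_2,v_3,v_4], [v_2,v_3,v_7], [v_3,v_4,v_6], [v_3,v_6,v_7]

so the chain groups are C_0 ≅ Z^9, C_1 ≅ Z^15, C_2 ≅ Z^8.

The boundary map ∂_1: C_1 → C_0 is given by ∂[p,q] = [q] − [p]. For instance
  ∂[v_3,v_4] = [v_4] − [v_3].
The resulting 9×15 matrix has rank 7, and its Smith normal form has invariant factors (1,1,1,1,1,1,1).

The boundary map ∂_2: C_2 → C_1 acts by ∂[p,q,r] = [q,r] − [p,r] + [p,q]. For instance
  ∂[v_0,v_2,v_7] = [v_2,v_7] − [v_0,v_7] + [v_0,v_2],
  ∂[v_0,v_2,v_4] = [v_2,v_4] − [v_0,v_4] + [v_0,v_2].
This gives a 15×8 integer matrix of rank 7; reducing to Smith normal form yields diagonal entries (1,1,1,1,1,1,1).

From H_k ≅ ker(∂_k) / im(∂_{k+1}) we obtain:

  H_1: rank ker ∂_1 − rank ∂_2 = (15 − 7) − 7 = 1, and the invariant factors of ∂_2 are all 1, so H_1 ≅ Z.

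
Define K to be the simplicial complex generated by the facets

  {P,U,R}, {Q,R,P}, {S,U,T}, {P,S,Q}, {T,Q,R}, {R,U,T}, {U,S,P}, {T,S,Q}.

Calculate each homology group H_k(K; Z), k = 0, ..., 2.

H_0 ≅ Z,  H_1 = 0,  H_2 ≅ Z.

Order the vertices as P < Q < R < S < T < U. Listing each simplex with vertices in this order, K has dimension 2 with simplices:

  0-simplices (6): P, Q, R, S, T, U
  1-simplices (12): PQ, PR, PS, PU, QR, QS, QT, RT, RU, ST, SU, TU
  2-simplices (8): PQR, PQS, PRU, PSU, QRT, QST, RTU, STU

Hence C_0 ≅ Z^6, C_1 ≅ Z^12, C_2 ≅ Z^8.

∂_1: C_1 → C_0 is given by ∂[p,q] = [q] − [p]. For instance
  ∂SU = U − S.
The 6×12 boundary matrix has rank 5 and Smith normal form diag(1,1,1,1,1).

∂_2: C_2 → C_1 sends each 2-simplex [p,q,r] to [q,r] − [p,r] + [p,q]. For instance
  ∂PQS = QS − PS + PQ,
  ∂QRT = RT − QT + QR.
The 12×8 boundary matrix has rank 7 and Smith normal form diag(1,1,1,1,1,1,1).

Now H_k = ker ∂_k / im ∂_{k+1}, so:

  H_0: rank C_0 − rank ∂_1 = 6 − 5 = 1, and the invariant factors of ∂_1 are all 1, so H_0 ≅ Z.
  H_1: rank ker ∂_1 − rank ∂_2 = (12 − 5) − 7 = 0, and the invariant factors of ∂_2 are all 1, so H_1 ≅ 0.
  H_2: rank ker ∂_2 − rank ∂_3 = (8 − 7) − 0 = 1, and there is no ∂_3, so H_2 ≅ Z.

As a check, the Euler characteristic is 6 − 12 + 8 = 2, which agrees with 1 − 0 + 1 = 2.
(K is a triangulation of the 2-sphere S^2.)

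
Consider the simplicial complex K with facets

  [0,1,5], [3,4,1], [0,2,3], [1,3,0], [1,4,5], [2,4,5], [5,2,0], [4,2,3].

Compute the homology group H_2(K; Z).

H_2 = Z.

We work with the vertex ordering 0 < 1 < 2 < 3 < 4 < 5. The simplices of K, each written with vertices in increasing order, are:

  0-simplices (6): [0], [1], [2], [3], [4], [5]
  1-simplices (12): [0,1], [0,2], [0,3], [0,5], [1,3], [1,4], [1,5], [2,3], [2,4], [2,5], [3,4], [4,5]
  2-simplices (8): [0,1,3], [0,1,5], [0,2,3], [0,2,5], [1,3,4], [1,4,5], [2,3,4], [2,4,5]

Hence C_0 ≅ Z^6, C_1 ≅ Z^12, C_2 ≅ Z^8.

∂_1: C_1 → C_0 sends each edge [p,q] (with p < q) to q − p.
The resulting 6×12 matrix has rank 5, and its Smith normal form has invariant factors (1,1,1,1,1).

Boundary ∂_2: C_2 → C_1 maps a triangle to the signed sum of its edges. For instance
  ∂[1,3,4] = [3,4] − [1,4] + [1,3],
  ∂[2,4,5] = [4,5] − [2,5] + [2,4].
The resulting 12×8 matrix has rank 7, and its Smith normal form has invariant factors (1,1,1,1,1,1,1).

Reading off H_k = ker ∂_k / im ∂_{k+1}:

  H_2: rank ker ∂_2 − rank ∂_3 = (8 − 7) − 0 = 1, and there is no ∂_3, so H_2 ≅ Z.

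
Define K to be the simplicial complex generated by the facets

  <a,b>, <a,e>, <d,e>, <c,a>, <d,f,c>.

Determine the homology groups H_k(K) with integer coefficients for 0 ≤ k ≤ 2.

H_0 = Z,  H_1 = Z,  H_2 = 0.

We work with the vertex ordering a < b < c < d < e < f. The simplices of K, each written with vertices in increasing order, are:

  0-simplices (6): a, b, c, d, e, f
  1-simplices (7): ab, ac, ae, cd, cf, de, df
  2-simplices (1): cdf

giving chain groups C_0 ≅ Z^6, C_1 ≅ Z^7, C_2 ≅ Z^1.

The boundary map ∂_1: C_1 → C_0 sends each edge [p,q] (with p < q) to q − p. For instance
  ∂cd = d − c.
The 6×7 boundary matrix has rank 5 and Smith normal form diag(1,1,1,1,1).

The boundary map ∂_2: C_2 → C_1 acts by ∂[p,q,r] = [q,r] − [p,r] + [p,q]. For instance
  ∂cdf = df − cf + cd.
This gives a 7×1 integer matrix of rank 1; reducing to Smith normal form yields diagonal entries (1).

Now H_k = ker ∂_k / im ∂_{k+1}, so:

  H_0: rank C_0 − rank ∂_1 = 6 − 5 = 1, and the invariant factors of ∂_1 are all 1, so H_0 = Z.
  H_1: rank ker ∂_1 − rank ∂_2 = (7 − 5) − 1 = 1, and the invariant factors of ∂_2 are all 1, so H_1 = Z.
  H_2: rank ker ∂_2 − rank ∂_3 = (1 − 1) − 0 = 0, and there is no ∂_3, so H_2 = 0.

As a check, the Euler characteristic is 6 − 7 + 1 = 0, which agrees with 1 − 1 + 0 = 0.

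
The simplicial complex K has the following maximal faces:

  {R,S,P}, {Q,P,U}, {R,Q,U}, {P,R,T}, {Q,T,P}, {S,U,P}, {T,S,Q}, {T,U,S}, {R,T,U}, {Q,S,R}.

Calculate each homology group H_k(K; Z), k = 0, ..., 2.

H_0 ≅ Z,  H_1 ≅ Z/2,  H_2 = 0.

We work with the vertex ordering P < Q < R < S < T < U. The simplices of K, each written with vertices in increasing order, are:

  0-simplices (6): P, Q, R, S, T, U
  1-simplices (15): PQ, PR, PS, PT, PU, QR, QS, QT, QU, RS, RT, RU, ST, SU, TU
  2-simplices (10): PQT, PQU, PRS, PRT, PSU, QRS, QRU, QST, RTU, STU

Hence C_0 ≅ Z^6, C_1 ≅ Z^15, C_2 ≅ Z^10.

Boundary ∂_1: C_1 → C_0 is given by ∂[p,q] = [q] − [p].
The resulting 6×15 matrix has rank 5, and its Smith normal form has invariant factors (1,1,1,1,1).

Boundary ∂_2: C_2 → C_1 maps a triangle to the signed sum of its edges. For instance
  ∂PSU = SU − PU + PS,
  ∂PQU = QU − PU + PQ.
This gives a 15×10 integer matrix of rank 10; reducing to Smith normal form yields diagonal entries (1,1,1,1,1,1,1,1,1,2).

Computing H_k = (kernel of ∂_k) / (image of ∂_{k+1}):

  H_0: rank C_0 − rank ∂_1 = 6 − 5 = 1, and the invariant factors of ∂_1 are all 1, so H_0 = Z.
  H_1: rank ker ∂_1 − rank ∂_2 = (15 − 5) − 10 = 0, and ∂_2 has invariant factor 2 > 1, so H_1 = Z/2.
  H_2: rank ker ∂_2 − rank ∂_3 = (10 − 10) − 0 = 0, and there is no ∂_3, so H_2 = 0.

As a check, the Euler characteristic is 6 − 15 + 10 = 1, which agrees with 1 − 0 + 0 = 1.
(K is a triangulation of the real projective plane RP^2.)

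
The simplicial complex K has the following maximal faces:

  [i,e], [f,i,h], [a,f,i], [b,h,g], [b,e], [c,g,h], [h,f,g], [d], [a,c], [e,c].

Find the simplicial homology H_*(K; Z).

We work with the vertex ordering a < b < c < d < e < f < g < h < i. The simplices of K, each written with vertices in increasing order, are:

  0-simplices (9): a, b, c, d, e, f, g, h, i
  1-simplices (15): ac, af, ai, be, bg, bh, ce, cg, ch, ei, fg, fh, fi, gh, hi
  2-simplices (5): afi, bgh, cgh, fgh, fhi

giving chain groups C_0 ≅ Z^9, C_1 ≅ Z^15, C_2 ≅ Z^5.

The boundary map ∂_1: C_1 → C_0 maps an edge to its endpoints' difference, ∂[p,q] = q − p.
The resulting 9×15 matrix has rank 7, and its Smith normal form has invariant factors (1,1,1,1,1,1,1).

Boundary ∂_2: C_2 → C_1 sends each 2-simplex [p,q,r] to [q,r] − [p,r] + [p,q]. For instance
  ∂fgh = gh − fh + fg,
  ∂afi = fi − ai + af.
The resulting 15×5 matrix has rank 5, and its Smith normal form has invariant factors (1,1,1,1,1).

Now H_k = ker ∂_k / im ∂_{k+1}, so:

  H_0: rank C_0 − rank ∂_1 = 9 − 7 = 2, and the invariant factors of ∂_1 are all 1, so H_0 = Z^2.
  H_1: rank ker ∂_1 − rank ∂_2 = (15 − 7) − 5 = 3, and the invariant factors of ∂_2 are all 1, so H_1 = Z^3.
  H_2: rank ker ∂_2 − rank ∂_3 = (5 − 5) − 0 = 0, and there is no ∂_3, so H_2 = 0.

H_0 ≅ Z^2,  H_1 ≅ Z^3,  H_2 = 0.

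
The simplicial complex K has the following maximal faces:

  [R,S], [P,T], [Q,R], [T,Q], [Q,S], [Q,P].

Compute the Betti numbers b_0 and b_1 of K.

b_0 = 1, b_1 = 2.

We work with the vertex ordering P < Q < R < S < T. The simplices of K, each written with vertices in increasing order, are:

  0-simplices (5): P, Q, R, S, T
  1-simplices (6): PQ, PT, QR, QS, QT, RS

giving chain groups C_0 ≅ Z^5, C_1 ≅ Z^6.

Boundary ∂_1: C_1 → C_0 sends each edge [p,q] (with p < q) to q − p. For instance
  ∂QT = T − Q.
This gives a 5×6 integer matrix of rank 4; reducing to Smith normal form yields diagonal entries (1,1,1,1).

Computing H_k = (kernel of ∂_k) / (image of ∂_{k+1}):

  H_0: rank C_0 − rank ∂_1 = 5 − 4 = 1, and the invariant factors of ∂_1 are all 1, so H_0 ≅ Z.
  H_1: rank ker ∂_1 − rank ∂_2 = (6 − 4) − 0 = 2, and there is no ∂_2, so H_1 ≅ Z^2.

As a check, the Euler characteristic is 5 − 6 = -1, which agrees with 1 − 2 = -1.
(K is a triangulation of a wedge of 2 circles.)

Hence the Betti numbers are b_0 = 1, b_1 = 2.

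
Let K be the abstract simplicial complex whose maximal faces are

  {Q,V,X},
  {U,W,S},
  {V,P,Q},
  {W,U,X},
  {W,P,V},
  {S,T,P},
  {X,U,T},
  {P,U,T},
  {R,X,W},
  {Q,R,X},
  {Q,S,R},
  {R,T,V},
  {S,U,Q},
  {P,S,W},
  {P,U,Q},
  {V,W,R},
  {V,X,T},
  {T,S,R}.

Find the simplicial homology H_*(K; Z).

We work with the vertex ordering P < Q < R < S < T < U < V < W < X. The simplices of K, each written with vertices in increasing order, are:

  0-simplices (9): P, Q, R, S, T, U, V, W, X
  1-simplices (27): PQ, PS, PT, PU, PV, PW, QR, QS, QU, QV, QX, RS, RT, RV, RW, RX, ST, SU, SW, TU, TV, TX, UW, UX, VW, VX, WX
  2-simplices (18): PQU, PQV, PST, PSW, PTU, PVW, QRS, QRX, QSU, QVX, RST, RTV, RVW, RWX, SUW, TUX, TVX, UWX

giving chain groups C_0 ≅ Z^9, C_1 ≅ Z^27, C_2 ≅ Z^18.

Boundary ∂_1: C_1 → C_0 is given by ∂[p,q] = [q] − [p]. For instance
  ∂PU = U − P.
This gives a 9×27 integer matrix of rank 8; reducing to Smith normal form yields diagonal entries (1,1,1,1,1,1,1,1).

The boundary map ∂_2: C_2 → C_1 maps a triangle to the signed sum of its edges. For instance
  ∂PVW = VW − PW + PV,
  ∂QRX = RX − QX + QR.
The 27×18 boundary matrix has rank 18 and Smith normal form diag(1,1,1,1,1,1,1,1,1,1,1,1,1,1,1,1,1,2).

Now H_k = ker ∂_k / im ∂_{k+1}, so:

  H_0: rank C_0 − rank ∂_1 = 9 − 8 = 1, and the invariant factors of ∂_1 are all 1, so H_0 = Z.
  H_1: rank ker ∂_1 − rank ∂_2 = (27 − 8) − 18 = 1, and ∂_2 has invariant factor 2 > 1, so H_1 = Z ⊕ Z/2.
  H_2: rank ker ∂_2 − rank ∂_3 = (18 − 18) − 0 = 0, and there is no ∂_3, so H_2 = 0.

(K is a triangulation of the Klein bottle.)

H_0 = Z,  H_1 = Z ⊕ Z/2,  H_2 = 0.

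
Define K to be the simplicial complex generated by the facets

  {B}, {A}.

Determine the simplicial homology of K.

Order the vertices as A < B. Listing each simplex with vertices in this order, K has dimension 0 with simplices:

  0-simplices (2): A, B

Hence C_0 ≅ Z^2.

From H_k ≅ ker(∂_k) / im(∂_{k+1}) we obtain:

  H_0: rank C_0 − rank ∂_1 = 2 − 0 = 2, and there is no ∂_1, so H_0 ≅ Z^2.

H_0 ≅ Z^2.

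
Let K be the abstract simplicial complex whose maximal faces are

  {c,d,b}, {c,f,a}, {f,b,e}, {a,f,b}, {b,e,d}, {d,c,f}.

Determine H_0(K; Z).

H_0 ≅ Z.

K has 6 vertices, 12 edges, 6 triangles.
rank ∂_0 = 0, rank ∂_1 = 5 ⇒ b_0 = 6 − 0 − 5 = 1; all invariant factors of ∂_1 are 1 so no torsion. So H_0 = Z.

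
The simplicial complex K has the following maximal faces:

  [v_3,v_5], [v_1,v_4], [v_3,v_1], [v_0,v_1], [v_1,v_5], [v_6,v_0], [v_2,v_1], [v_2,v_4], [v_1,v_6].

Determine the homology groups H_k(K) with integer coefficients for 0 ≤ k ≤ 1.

Fix the vertex order v_0 < v_1 < v_2 < v_3 < v_4 < v_5 < v_6 and write every simplex with vertices in increasing order. Then dim K = 1 and the simplices of K are:

  0-simplices (7): [v_0], [v_1], [v_2], [v_3], [v_4], [v_5], [v_6]
  1-simplices (9): [v_0,v_1], [v_0,v_6], [v_1,v_2], [v_1,v_3], [v_1,v_4], [v_1,v_5], [v_1,v_6], [v_2,v_4], [v_3,v_5]

so the chain groups are C_0 ≅ Z^7, C_1 ≅ Z^9.

Boundary ∂_1: C_1 → C_0 is given by ∂[p,q] = [q] − [p].
As a 7×9 matrix over Z this has rank 6, with invariant factors (1,1,1,1,1,1).

Now H_k = ker ∂_k / im ∂_{k+1}, so:

  H_0: rank C_0 − rank ∂_1 = 7 − 6 = 1, and the invariant factors of ∂_1 are all 1, so H_0 ≅ Z.
  H_1: rank ker ∂_1 − rank ∂_2 = (9 − 6) − 0 = 3, and there is no ∂_2, so H_1 ≅ Z^3.

H_0 = Z,  H_1 = Z^3.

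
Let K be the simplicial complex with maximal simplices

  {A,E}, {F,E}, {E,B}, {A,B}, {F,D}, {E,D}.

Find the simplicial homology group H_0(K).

H_0 = Z.

Take the total order A < B < D < E < F on the vertex set. Then K (dimension 1) consists of the simplices:

  0-simplices (5): A, B, D, E, F
  1-simplices (6): AB, AE, BE, DE, DF, EF

giving chain groups C_0 ≅ Z^5, C_1 ≅ Z^6.

Boundary ∂_1: C_1 → C_0 maps an edge to its endpoints' difference, ∂[p,q] = q − p. For instance
  ∂EF = F − E.
This gives a 5×6 integer matrix of rank 4; reducing to Smith normal form yields diagonal entries (1,1,1,1).

From H_k ≅ ker(∂_k) / im(∂_{k+1}) we obtain:

  H_0: rank C_0 − rank ∂_1 = 5 − 4 = 1, and the invariant factors of ∂_1 are all 1, so H_0 = Z.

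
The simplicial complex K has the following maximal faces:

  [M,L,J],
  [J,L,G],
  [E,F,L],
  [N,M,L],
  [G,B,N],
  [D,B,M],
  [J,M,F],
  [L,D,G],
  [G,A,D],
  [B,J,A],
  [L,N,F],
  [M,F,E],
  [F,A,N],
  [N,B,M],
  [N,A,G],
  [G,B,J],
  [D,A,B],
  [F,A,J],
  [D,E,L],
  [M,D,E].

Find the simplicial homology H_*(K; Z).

Order the vertices as A < B < D < E < F < G < J < L < M < N. Listing each simplex with vertices in this order, K has dimension 2 with simplices:

  0-simplices (10): A, B, D, E, F, G, J, L, M, N
  1-simplices (30): AB, AD, AF, AG, AJ, AN, BD, BG, BJ, BM, BN, DE, DG, DL, DM, EF, EL, EM, FJ, FL, FM, FN, GJ, GL, GN, JL, JM, LM, LN, MN
  2-simplices (20): ABD, ABJ, ADG, AFJ, AFN, AGN, BDM, BGJ, BGN, BMN, DEL, DEM, DGL, EFL, EFM, FJM, FLN, GJL, JLM, LMN

giving chain groups C_0 ≅ Z^10, C_1 ≅ Z^30, C_2 ≅ Z^20.

Boundary ∂_1: C_1 → C_0 is given by ∂[p,q] = [q] − [p].
This gives a 10×30 integer matrix of rank 9; reducing to Smith normal form yields diagonal entries (1,1,1,1,1,1,1,1,1).

Boundary ∂_2: C_2 → C_1 maps a triangle to the signed sum of its edges. For instance
  ∂BGJ = GJ − BJ + BG,
  ∂GJL = JL − GL + GJ.
This gives a 30×20 integer matrix of rank 20; reducing to Smith normal form yields diagonal entries (1,1,1,1,1,1,1,1,1,1,1,1,1,1,1,1,1,1,1,2).

Computing H_k = (kernel of ∂_k) / (image of ∂_{k+1}):

  H_0: rank C_0 − rank ∂_1 = 10 − 9 = 1, and the invariant factors of ∂_1 are all 1, so H_0 ≅ Z.
  H_1: rank ker ∂_1 − rank ∂_2 = (30 − 9) − 20 = 1, and ∂_2 has invariant factor 2 > 1, so H_1 ≅ Z ⊕ Z/2Z.
  H_2: rank ker ∂_2 − rank ∂_3 = (20 − 20) − 0 = 0, and there is no ∂_3, so H_2 ≅ 0.

As a check, the Euler characteristic is 10 − 30 + 20 = 0, which agrees with 1 − 1 + 0 = 0.

H_0 ≅ Z,  H_1 ≅ Z ⊕ Z/2Z,  H_2 = 0.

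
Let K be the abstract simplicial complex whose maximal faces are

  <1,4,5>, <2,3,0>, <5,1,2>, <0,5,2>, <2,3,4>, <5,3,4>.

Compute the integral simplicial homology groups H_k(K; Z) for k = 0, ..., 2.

H_0 ≅ Z,  H_1 ≅ Z,  H_2 = 0.

Order the vertices as 0 < 1 < 2 < 3 < 4 < 5. Listing each simplex with vertices in this order, K has dimension 2 with simplices:

  0-simplices (6): [0], [1], [2], [3], [4], [5]
  1-simplices (12): [0,2], [0,3], [0,5], [1,2], [1,4], [1,5], [2,3], [2,4], [2,5], [3,4], [3,5], [4,5]
  2-simplices (6): [0,2,3], [0,2,5], [1,2,5], [1,4,5], [2,3,4], [3,4,5]

so the chain groups are C_0 ≅ Z^6, C_1 ≅ Z^12, C_2 ≅ Z^6.

∂_1: C_1 → C_0 is given by ∂[p,q] = [q] − [p]. For instance
  ∂[1,4] = [4] − [1].
The 6×12 boundary matrix has rank 5 and Smith normal form diag(1,1,1,1,1).

The boundary map ∂_2: C_2 → C_1 maps a triangle to the signed sum of its edges. For instance
  ∂[0,2,5] = [2,5] − [0,5] + [0,2],
  ∂[0,2,3] = [2,3] − [0,3] + [0,2].
As a 12×6 matrix over Z this has rank 6, with invariant factors (1,1,1,1,1,1).

From H_k ≅ ker(∂_k) / im(∂_{k+1}) we obtain:

  H_0: rank C_0 − rank ∂_1 = 6 − 5 = 1, and the invariant factors of ∂_1 are all 1, so H_0 = Z.
  H_1: rank ker ∂_1 − rank ∂_2 = (12 − 5) − 6 = 1, and the invariant factors of ∂_2 are all 1, so H_1 = Z.
  H_2: rank ker ∂_2 − rank ∂_3 = (6 − 6) − 0 = 0, and there is no ∂_3, so H_2 = 0.

(K is a triangulation of the cylinder S^1 x I.)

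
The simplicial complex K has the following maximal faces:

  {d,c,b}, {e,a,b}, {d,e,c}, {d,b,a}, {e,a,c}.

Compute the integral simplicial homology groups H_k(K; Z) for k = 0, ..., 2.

We work with the vertex ordering a < b < c < d < e. The simplices of K, each written with vertices in increasing order, are:

  0-simplices (5): a, b, c, d, e
  1-simplices (10): ab, ac, ad, ae, bc, bd, be, cd, ce, de
  2-simplices (5): abd, abe, ace, bcd, cde

so the chain groups are C_0 ≅ Z^5, C_1 ≅ Z^10, C_2 ≅ Z^5.

The boundary map ∂_1: C_1 → C_0 maps an edge to its endpoints' difference, ∂[p,q] = q − p.
As a 5×10 matrix over Z this has rank 4, with invariant factors (1,1,1,1).

Boundary ∂_2: C_2 → C_1 maps a triangle to the signed sum of its edges. For instance
  ∂bcd = cd − bd + bc,
  ∂abe = be − ae + ab.
The resulting 10×5 matrix has rank 5, and its Smith normal form has invariant factors (1,1,1,1,1).

Now H_k = ker ∂_k / im ∂_{k+1}, so:

  H_0: rank C_0 − rank ∂_1 = 5 − 4 = 1, and the invariant factors of ∂_1 are all 1, so H_0 ≅ Z.
  H_1: rank ker ∂_1 − rank ∂_2 = (10 − 4) − 5 = 1, and the invariant factors of ∂_2 are all 1, so H_1 ≅ Z.
  H_2: rank ker ∂_2 − rank ∂_3 = (5 − 5) − 0 = 0, and there is no ∂_3, so H_2 ≅ 0.

H_0 = Z,  H_1 = Z,  H_2 = 0.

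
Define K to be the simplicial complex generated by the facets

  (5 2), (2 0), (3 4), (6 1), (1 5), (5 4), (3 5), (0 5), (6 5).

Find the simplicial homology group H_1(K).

H_1 ≅ Z^3.

Take the total order 0 < 1 < 2 < 3 < 4 < 5 < 6 on the vertex set. Then K (dimension 1) consists of the simplices:

  0-simplices (7): [0], [1], [2], [3], [4], [5], [6]
  1-simplices (9): [0,2], [0,5], [1,5], [1,6], [2,5], [3,4], [3,5], [4,5], [5,6]

so the chain groups are C_0 ≅ Z^7, C_1 ≅ Z^9.

The boundary map ∂_1: C_1 → C_0 maps an edge to its endpoints' difference, ∂[p,q] = q − p.
The resulting 7×9 matrix has rank 6, and its Smith normal form has invariant factors (1,1,1,1,1,1).

Computing H_k = (kernel of ∂_k) / (image of ∂_{k+1}):

  H_1: rank ker ∂_1 − rank ∂_2 = (9 − 6) − 0 = 3, and there is no ∂_2, so H_1 = Z^3.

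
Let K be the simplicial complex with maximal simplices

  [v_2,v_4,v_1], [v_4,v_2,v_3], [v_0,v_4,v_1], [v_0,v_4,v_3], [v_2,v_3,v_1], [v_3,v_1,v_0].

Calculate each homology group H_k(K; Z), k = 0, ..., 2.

H_0 = Z,  H_1 = 0,  H_2 = Z.

K has 5 vertices, 9 edges, 6 triangles.
rank ∂_0 = 0, rank ∂_1 = 4 ⇒ b_0 = 5 − 0 − 4 = 1; all invariant factors of ∂_1 are 1 so no torsion. So H_0 = Z.
rank ∂_1 = 4, rank ∂_2 = 5 ⇒ b_1 = 9 − 4 − 5 = 0; all invariant factors of ∂_2 are 1 so no torsion. So H_1 = 0.
rank ∂_2 = 5, rank ∂_3 = 0 ⇒ b_2 = 6 − 5 − 0 = 1. So H_2 = Z.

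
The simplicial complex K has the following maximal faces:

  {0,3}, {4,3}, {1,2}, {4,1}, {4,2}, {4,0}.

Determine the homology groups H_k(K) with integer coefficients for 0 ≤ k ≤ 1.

H_0 ≅ Z,  H_1 ≅ Z^2.

Take the total order 0 < 1 < 2 < 3 < 4 on the vertex set. Then K (dimension 1) consists of the simplices:

  0-simplices (5): [0], [1], [2], [3], [4]
  1-simplices (6): [0,3], [0,4], [1,2], [1,4], [2,4], [3,4]

so the chain groups are C_0 ≅ Z^5, C_1 ≅ Z^6.

∂_1: C_1 → C_0 is given by ∂[p,q] = [q] − [p].
This gives a 5×6 integer matrix of rank 4; reducing to Smith normal form yields diagonal entries (1,1,1,1).

Computing H_k = (kernel of ∂_k) / (image of ∂_{k+1}):

  H_0: rank C_0 − rank ∂_1 = 5 − 4 = 1, and the invariant factors of ∂_1 are all 1, so H_0 ≅ Z.
  H_1: rank ker ∂_1 − rank ∂_2 = (6 − 4) − 0 = 2, and there is no ∂_2, so H_1 ≅ Z^2.

(K is a triangulation of a wedge of 2 circles.)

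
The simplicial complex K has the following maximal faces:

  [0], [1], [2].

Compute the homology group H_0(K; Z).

H_0 ≅ Z^3.

We work with the vertex ordering 0 < 1 < 2. The simplices of K, each written with vertices in increasing order, are:

  0-simplices (3): [0], [1], [2]

giving chain groups C_0 ≅ Z^3.

Reading off H_k = ker ∂_k / im ∂_{k+1}:

  H_0: rank C_0 − rank ∂_1 = 3 − 0 = 3, and there is no ∂_1, so H_0 = Z^3.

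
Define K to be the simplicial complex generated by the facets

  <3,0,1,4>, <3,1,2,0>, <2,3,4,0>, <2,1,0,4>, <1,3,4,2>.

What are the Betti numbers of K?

b_0 = 1, b_1 = 0, b_2 = 0, b_3 = 1.

Take the total order 0 < 1 < 2 < 3 < 4 on the vertex set. Then K (dimension 3) consists of the simplices:

  0-simplices (5): [0], [1], [2], [3], [4]
  1-simplices (10): [0,1], [0,2], [0,3], [0,4], [1,2], [1,3], [1,4], [2,3], [2,4], [3,4]
  2-simplices (10): [0,1,2], [0,1,3], [0,1,4], [0,2,3], [0,2,4], [0,3,4], [1,2,3], [1,2,4], [1,3,4], [2,3,4]
  3-simplices (5): [0,1,2,3], [0,1,2,4], [0,1,3,4], [0,2,3,4], [1,2,3,4]

so the chain groups are C_0 ≅ Z^5, C_1 ≅ Z^10, C_2 ≅ Z^10, C_3 ≅ Z^5.

∂_1: C_1 → C_0 sends each edge [p,q] (with p < q) to q − p. For instance
  ∂[2,4] = [4] − [2].
This gives a 5×10 integer matrix of rank 4; reducing to Smith normal form yields diagonal entries (1,1,1,1).

∂_2: C_2 → C_1 maps a triangle to the signed sum of its edges. For instance
  ∂[0,1,4] = [1,4] − [0,4] + [0,1],
  ∂[2,3,4] = [3,4] − [2,4] + [2,3].
This gives a 10×10 integer matrix of rank 6; reducing to Smith normal form yields diagonal entries (1,1,1,1,1,1).

The boundary map ∂_3: C_3 → C_2 sends each 3-simplex σ to the alternating sum Σ_i (−1)^i (σ with its i-th vertex removed). For instance
  ∂[1,2,3,4] = [2,3,4] − [1,3,4] + [1,2,4] − [1,2,3],
  ∂[0,2,3,4] = [2,3,4] − [0,3,4] + [0,2,4] − [0,2,3].
As a 10×5 matrix over Z this has rank 4, with invariant factors (1,1,1,1).

Reading off H_k = ker ∂_k / im ∂_{k+1}:

  H_0: rank C_0 − rank ∂_1 = 5 − 4 = 1, and the invariant factors of ∂_1 are all 1, so H_0 = Z.
  H_1: rank ker ∂_1 − rank ∂_2 = (10 − 4) − 6 = 0, and the invariant factors of ∂_2 are all 1, so H_1 = 0.
  H_2: rank ker ∂_2 − rank ∂_3 = (10 − 6) − 4 = 0, and the invariant factors of ∂_3 are all 1, so H_2 = 0.
  H_3: rank ker ∂_3 − rank ∂_4 = (5 − 4) − 0 = 1, and there is no ∂_4, so H_3 = Z.

As a check, the Euler characteristic is 5 − 10 + 10 − 5 = 0, which agrees with 1 − 0 + 0 − 1 = 0.
(K is a triangulation of the 3-sphere S^3.)

Hence the Betti numbers are b_0 = 1, b_1 = 0, b_2 = 0, b_3 = 1.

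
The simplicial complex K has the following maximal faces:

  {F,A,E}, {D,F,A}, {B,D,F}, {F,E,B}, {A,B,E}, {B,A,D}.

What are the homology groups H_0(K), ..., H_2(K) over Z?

Order the vertices as A < B < D < E < F. Listing each simplex with vertices in this order, K has dimension 2 with simplices:

  0-simplices (5): A, B, D, E, F
  1-simplices (9): AB, AD, AE, AF, BD, BE, BF, DF, EF
  2-simplices (6): ABD, ABE, ADF, AEF, BDF, BEF

Hence C_0 ≅ Z^5, C_1 ≅ Z^9, C_2 ≅ Z^6.

Boundary ∂_1: C_1 → C_0 maps an edge to its endpoints' difference, ∂[p,q] = q − p.
The resulting 5×9 matrix has rank 4, and its Smith normal form has invariant factors (1,1,1,1).

The boundary map ∂_2: C_2 → C_1 maps a triangle to the signed sum of its edges. For instance
  ∂AEF = EF − AF + AE,
  ∂ADF = DF − AF + AD.
The resulting 9×6 matrix has rank 5, and its Smith normal form has invariant factors (1,1,1,1,1).

Reading off H_k = ker ∂_k / im ∂_{k+1}:

  H_0: rank C_0 − rank ∂_1 = 5 − 4 = 1, and the invariant factors of ∂_1 are all 1, so H_0 ≅ Z.
  H_1: rank ker ∂_1 − rank ∂_2 = (9 − 4) − 5 = 0, and the invariant factors of ∂_2 are all 1, so H_1 ≅ 0.
  H_2: rank ker ∂_2 − rank ∂_3 = (6 − 5) − 0 = 1, and there is no ∂_3, so H_2 ≅ Z.

(K is a triangulation of the 2-sphere S^2.)

H_0 ≅ Z,  H_1 = 0,  H_2 ≅ Z.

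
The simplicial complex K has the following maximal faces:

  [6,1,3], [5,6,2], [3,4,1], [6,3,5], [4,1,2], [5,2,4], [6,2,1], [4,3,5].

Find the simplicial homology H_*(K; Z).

We work with the vertex ordering 1 < 2 < 3 < 4 < 5 < 6. The simplices of K, each written with vertices in increasing order, are:

  0-simplices (6): [1], [2], [3], [4], [5], [6]
  1-simplices (12): [1,2], [1,3], [1,4], [1,6], [2,4], [2,5], [2,6], [3,4], [3,5], [3,6], [4,5], [5,6]
  2-simplices (8): [1,2,4], [1,2,6], [1,3,4], [1,3,6], [2,4,5], [2,5,6], [3,4,5], [3,5,6]

Hence C_0 ≅ Z^6, C_1 ≅ Z^12, C_2 ≅ Z^8.

The boundary map ∂_1: C_1 → C_0 is given by ∂[p,q] = [q] − [p]. For instance
  ∂[2,5] = [5] − [2].
This gives a 6×12 integer matrix of rank 5; reducing to Smith normal form yields diagonal entries (1,1,1,1,1).

Boundary ∂_2: C_2 → C_1 maps a triangle to the signed sum of its edges. For instance
  ∂[2,5,6] = [5,6] − [2,6] + [2,5],
  ∂[1,3,6] = [3,6] − [1,6] + [1,3].
This gives a 12×8 integer matrix of rank 7; reducing to Smith normal form yields diagonal entries (1,1,1,1,1,1,1).

From H_k ≅ ker(∂_k) / im(∂_{k+1}) we obtain:

  H_0: rank C_0 − rank ∂_1 = 6 − 5 = 1, and the invariant factors of ∂_1 are all 1, so H_0 = Z.
  H_1: rank ker ∂_1 − rank ∂_2 = (12 − 5) − 7 = 0, and the invariant factors of ∂_2 are all 1, so H_1 = 0.
  H_2: rank ker ∂_2 − rank ∂_3 = (8 − 7) − 0 = 1, and there is no ∂_3, so H_2 = Z.

(K is a triangulation of the 2-sphere S^2.)

H_0 = Z,  H_1 = 0,  H_2 = Z.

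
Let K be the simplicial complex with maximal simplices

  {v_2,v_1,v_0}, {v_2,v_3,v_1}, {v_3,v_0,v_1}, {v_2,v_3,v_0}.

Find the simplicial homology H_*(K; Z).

Take the total order v_0 < v_1 < v_2 < v_3 on the vertex set. Then K (dimension 2) consists of the simplices:

  0-simplices (4): [v_0], [v_1], [v_2], [v_3]
  1-simplices (6): [v_0,v_1], [v_0,v_2], [v_0,v_3], [v_1,v_2], [v_1,v_3], [v_2,v_3]
  2-simplices (4): [v_0,v_1,v_2], [v_0,v_1,v_3], [v_0,v_2,v_3], [v_1,v_2,v_3]

so the chain groups are C_0 ≅ Z^4, C_1 ≅ Z^6, C_2 ≅ Z^4.

Boundary ∂_1: C_1 → C_0 sends each edge [p,q] (with p < q) to q − p.
As a 4×6 matrix over Z this has rank 3, with invariant factors (1,1,1).

∂_2: C_2 → C_1 sends each 2-simplex [p,q,r] to [q,r] − [p,r] + [p,q]. For instance
  ∂[v_0,v_2,v_3] = [v_2,v_3] − [v_0,v_3] + [v_0,v_2],
  ∂[v_1,v_2,v_3] = [v_2,v_3] − [v_1,v_3] + [v_1,v_2].
As a 6×4 matrix over Z this has rank 3, with invariant factors (1,1,1).

From H_k ≅ ker(∂_k) / im(∂_{k+1}) we obtain:

  H_0: rank C_0 − rank ∂_1 = 4 − 3 = 1, and the invariant factors of ∂_1 are all 1, so H_0 = Z.
  H_1: rank ker ∂_1 − rank ∂_2 = (6 − 3) − 3 = 0, and the invariant factors of ∂_2 are all 1, so H_1 = 0.
  H_2: rank ker ∂_2 − rank ∂_3 = (4 − 3) − 0 = 1, and there is no ∂_3, so H_2 = Z.

As a check, the Euler characteristic is 4 − 6 + 4 = 2, which agrees with 1 − 0 + 1 = 2.

H_0 = Z,  H_1 = 0,  H_2 = Z.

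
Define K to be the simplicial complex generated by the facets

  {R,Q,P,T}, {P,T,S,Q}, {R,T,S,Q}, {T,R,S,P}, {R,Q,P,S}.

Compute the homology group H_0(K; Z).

Fix the vertex order P < Q < R < S < T and write every simplex with vertices in increasing order. Then dim K = 3 and the simplices of K are:

  0-simplices (5): P, Q, R, S, T
  1-simplices (10): PQ, PR, PS, PT, QR, QS, QT, RS, RT, ST
  2-simplices (10): PQR, PQS, PQT, PRS, PRT, PST, QRS, QRT, QST, RST
  3-simplices (5): PQRS, PQRT, PQST, PRST, QRST

so the chain groups are C_0 ≅ Z^5, C_1 ≅ Z^10, C_2 ≅ Z^10, C_3 ≅ Z^5.

The boundary map ∂_1: C_1 → C_0 sends each edge [p,q] (with p < q) to q − p. For instance
  ∂RS = S − R.
The resulting 5×10 matrix has rank 4, and its Smith normal form has invariant factors (1,1,1,1).

Boundary ∂_2: C_2 → C_1 acts by ∂[p,q,r] = [q,r] − [p,r] + [p,q]. For instance
  ∂PQT = QT − PT + PQ,
  ∂PQS = QS − PS + PQ.
As a 10×10 matrix over Z this has rank 6, with invariant factors (1,1,1,1,1,1).

Boundary ∂_3: C_3 → C_2 sends each 3-simplex σ to the alternating sum Σ_i (−1)^i (σ with its i-th vertex removed). For instance
  ∂QRST = RST − QST + QRT − QRS,
  ∂PQRS = QRS − PRS + PQS − PQR.
The 10×5 boundary matrix has rank 4 and Smith normal form diag(1,1,1,1).

Now H_k = ker ∂_k / im ∂_{k+1}, so:

  H_0: rank C_0 − rank ∂_1 = 5 − 4 = 1, and the invariant factors of ∂_1 are all 1, so H_0 = Z.

(K is a triangulation of the 3-sphere S^3.)

H_0 = Z.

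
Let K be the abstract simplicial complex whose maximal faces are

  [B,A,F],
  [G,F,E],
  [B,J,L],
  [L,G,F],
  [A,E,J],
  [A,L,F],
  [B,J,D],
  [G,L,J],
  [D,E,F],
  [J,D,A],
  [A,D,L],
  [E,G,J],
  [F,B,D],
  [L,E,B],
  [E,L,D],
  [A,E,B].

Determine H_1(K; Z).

We work with the vertex ordering A < B < D < E < F < G < J < L. The simplices of K, each written with vertices in increasing order, are:

  0-simplices (8): A, B, D, E, F, G, J, L
  1-simplices (24): AB, AD, AE, AF, AJ, AL, BD, BE, BF, BJ, BL, DE, DF, DJ, DL, EF, EG, EJ, EL, FG, FL, GJ, GL, JL
  2-simplices (16): ABE, ABF, ADJ, ADL, AEJ, AFL, BDF, BDJ, BEL, BJL, DEF, DEL, EFG, EGJ, FGL, GJL

Hence C_0 ≅ Z^8, C_1 ≅ Z^24, C_2 ≅ Z^16.

∂_1: C_1 → C_0 sends each edge [p,q] (with p < q) to q − p. For instance
  ∂BL = L − B.
This gives a 8×24 integer matrix of rank 7; reducing to Smith normal form yields diagonal entries (1,1,1,1,1,1,1).

∂_2: C_2 → C_1 maps a triangle to the signed sum of its edges. For instance
  ∂GJL = JL − GL + GJ,
  ∂ABE = BE − AE + AB.
As a 24×16 matrix over Z this has rank 15, with invariant factors (1,1,1,1,1,1,1,1,1,1,1,1,1,1,1).

From H_k ≅ ker(∂_k) / im(∂_{k+1}) we obtain:

  H_1: rank ker ∂_1 − rank ∂_2 = (24 − 7) − 15 = 2, and the invariant factors of ∂_2 are all 1, so H_1 = Z^2.

(K is a triangulation of the torus T^2.)

H_1 = Z^2.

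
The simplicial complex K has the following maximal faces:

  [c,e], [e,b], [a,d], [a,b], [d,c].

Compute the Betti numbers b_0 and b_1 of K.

b_0 = 1, b_1 = 1.

We work with the vertex ordering a < b < c < d < e. The simplices of K, each written with vertices in increasing order, are:

  0-simplices (5): a, b, c, d, e
  1-simplices (5): ab, ad, be, cd, ce

Hence C_0 ≅ Z^5, C_1 ≅ Z^5.

The boundary map ∂_1: C_1 → C_0 maps an edge to its endpoints' difference, ∂[p,q] = q − p. For instance
  ∂cd = d − c.
This gives a 5×5 integer matrix of rank 4; reducing to Smith normal form yields diagonal entries (1,1,1,1).

Computing H_k = (kernel of ∂_k) / (image of ∂_{k+1}):

  H_0: rank C_0 − rank ∂_1 = 5 − 4 = 1, and the invariant factors of ∂_1 are all 1, so H_0 ≅ Z.
  H_1: rank ker ∂_1 − rank ∂_2 = (5 − 4) − 0 = 1, and there is no ∂_2, so H_1 ≅ Z.

As a check, the Euler characteristic is 5 − 5 = 0, which agrees with 1 − 1 = 0.

Hence the Betti numbers are b_0 = 1, b_1 = 1.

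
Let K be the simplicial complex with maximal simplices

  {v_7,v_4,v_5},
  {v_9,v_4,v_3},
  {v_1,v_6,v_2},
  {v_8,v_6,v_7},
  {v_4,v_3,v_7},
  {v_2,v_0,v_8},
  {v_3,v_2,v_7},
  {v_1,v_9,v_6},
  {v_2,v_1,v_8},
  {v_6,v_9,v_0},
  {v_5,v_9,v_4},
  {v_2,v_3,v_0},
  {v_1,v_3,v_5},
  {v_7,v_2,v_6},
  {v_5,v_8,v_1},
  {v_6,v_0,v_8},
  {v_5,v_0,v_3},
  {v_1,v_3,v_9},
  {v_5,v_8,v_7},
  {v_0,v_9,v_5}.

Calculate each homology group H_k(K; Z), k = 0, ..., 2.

H_0 ≅ Z,  H_1 ≅ Z ⊕ Z/2Z,  H_2 = 0.

Fix the vertex order v_0 < v_1 < v_2 < v_3 < v_4 < v_5 < v_6 < v_7 < v_8 < v_9 and write every simplex with vertices in increasing order. Then dim K = 2 and the simplices of K are:

  0-simplices (10): [v_0], [v_1], [v_2], [v_3], [v_4], [v_5], [v_6], [v_7], [v_8], [v_9]
  1-simplices (30): (30 of them)
  2-simplices (20): (20 of them)

so the chain groups are C_0 ≅ Z^10, C_1 ≅ Z^30, C_2 ≅ Z^20.

The boundary map ∂_1: C_1 → C_0 sends each edge [p,q] (with p < q) to q − p. For instance
  ∂[v_0,v_8] = [v_8] − [v_0].
The resulting 10×30 matrix has rank 9, and its Smith normal form has invariant factors (1,1,1,1,1,1,1,1,1).

The boundary map ∂_2: C_2 → C_1 sends each 2-simplex [p,q,r] to [q,r] − [p,r] + [p,q]. For instance
  ∂[v_1,v_6,v_9] = [v_6,v_9] − [v_1,v_9] + [v_1,v_6],
  ∂[v_1,v_2,v_6] = [v_2,v_6] − [v_1,v_6] + [v_1,v_2].
As a 30×20 matrix over Z this has rank 20, with invariant factors (1,1,1,1,1,1,1,1,1,1,1,1,1,1,1,1,1,1,1,2).

From H_k ≅ ker(∂_k) / im(∂_{k+1}) we obtain:

  H_0: rank C_0 − rank ∂_1 = 10 − 9 = 1, and the invariant factors of ∂_1 are all 1, so H_0 ≅ Z.
  H_1: rank ker ∂_1 − rank ∂_2 = (30 − 9) − 20 = 1, and ∂_2 has invariant factor 2 > 1, so H_1 ≅ Z ⊕ Z/2Z.
  H_2: rank ker ∂_2 − rank ∂_3 = (20 − 20) − 0 = 0, and there is no ∂_3, so H_2 ≅ 0.

As a check, the Euler characteristic is 10 − 30 + 20 = 0, which agrees with 1 − 1 + 0 = 0.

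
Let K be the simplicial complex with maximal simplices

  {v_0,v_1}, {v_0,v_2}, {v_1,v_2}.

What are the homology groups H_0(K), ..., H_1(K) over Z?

H_0 ≅ Z,  H_1 ≅ Z.

We work with the vertex ordering v_0 < v_1 < v_2. The simplices of K, each written with vertices in increasing order, are:

  0-simplices (3): [v_0], [v_1], [v_2]
  1-simplices (3): [v_0,v_1], [v_0,v_2], [v_1,v_2]

Hence C_0 ≅ Z^3, C_1 ≅ Z^3.

Boundary ∂_1: C_1 → C_0 maps an edge to its endpoints' difference, ∂[p,q] = q − p.
This gives a 3×3 integer matrix of rank 2; reducing to Smith normal form yields diagonal entries (1,1).

Computing H_k = (kernel of ∂_k) / (image of ∂_{k+1}):

  H_0: rank C_0 − rank ∂_1 = 3 − 2 = 1, and the invariant factors of ∂_1 are all 1, so H_0 ≅ Z.
  H_1: rank ker ∂_1 − rank ∂_2 = (3 − 2) − 0 = 1, and there is no ∂_2, so H_1 ≅ Z.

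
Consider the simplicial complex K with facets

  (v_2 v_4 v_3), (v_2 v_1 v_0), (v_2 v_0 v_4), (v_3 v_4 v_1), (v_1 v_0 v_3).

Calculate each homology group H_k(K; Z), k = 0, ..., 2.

Order the vertices as v_0 < v_1 < v_2 < v_3 < v_4. Listing each simplex with vertices in this order, K has dimension 2 with simplices:

  0-simplices (5): [v_0], [v_1], [v_2], [v_3], [v_4]
  1-simplices (10): [v_0,v_1], [v_0,v_2], [v_0,v_3], [v_0,v_4], [v_1,v_2], [v_1,v_3], [v_1,v_4], [v_2,v_3], [v_2,v_4], [v_3,v_4]
  2-simplices (5): [v_0,v_1,v_2], [v_0,v_1,v_3], [v_0,v_2,v_4], [v_1,v_3,v_4], [v_2,v_3,v_4]

Hence C_0 ≅ Z^5, C_1 ≅ Z^10, C_2 ≅ Z^5.

The boundary map ∂_1: C_1 → C_0 sends each edge [p,q] (with p < q) to q − p. For instance
  ∂[v_0,v_2] = [v_2] − [v_0].
As a 5×10 matrix over Z this has rank 4, with invariant factors (1,1,1,1).

The boundary map ∂_2: C_2 → C_1 maps a triangle to the signed sum of its edges. For instance
  ∂[v_0,v_2,v_4] = [v_2,v_4] − [v_0,v_4] + [v_0,v_2],
  ∂[v_2,v_3,v_4] = [v_3,v_4] − [v_2,v_4] + [v_2,v_3].
The resulting 10×5 matrix has rank 5, and its Smith normal form has invariant factors (1,1,1,1,1).

Computing H_k = (kernel of ∂_k) / (image of ∂_{k+1}):

  H_0: rank C_0 − rank ∂_1 = 5 − 4 = 1, and the invariant factors of ∂_1 are all 1, so H_0 ≅ Z.
  H_1: rank ker ∂_1 − rank ∂_2 = (10 − 4) − 5 = 1, and the invariant factors of ∂_2 are all 1, so H_1 ≅ Z.
  H_2: rank ker ∂_2 − rank ∂_3 = (5 − 5) − 0 = 0, and there is no ∂_3, so H_2 ≅ 0.

H_0 ≅ Z,  H_1 ≅ Z,  H_2 = 0.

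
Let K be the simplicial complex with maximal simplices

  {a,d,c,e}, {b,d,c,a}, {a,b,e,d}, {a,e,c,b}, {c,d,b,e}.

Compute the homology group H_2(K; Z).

Take the total order a < b < c < d < e on the vertex set. Then K (dimension 3) consists of the simplices:

  0-simplices (5): a, b, c, d, e
  1-simplices (10): ab, ac, ad, ae, bc, bd, be, cd, ce, de
  2-simplices (10): abc, abd, abe, acd, ace, ade, bcd, bce, bde, cde
  3-simplices (5): abcd, abce, abde, acde, bcde

Hence C_0 ≅ Z^5, C_1 ≅ Z^10, C_2 ≅ Z^10, C_3 ≅ Z^5.

The boundary map ∂_1: C_1 → C_0 sends each edge [p,q] (with p < q) to q − p.
As a 5×10 matrix over Z this has rank 4, with invariant factors (1,1,1,1).

The boundary map ∂_2: C_2 → C_1 maps a triangle to the signed sum of its edges. For instance
  ∂bde = de − be + bd,
  ∂abd = bd − ad + ab.
The resulting 10×10 matrix has rank 6, and its Smith normal form has invariant factors (1,1,1,1,1,1).

∂_3: C_3 → C_2 sends each 3-simplex σ to the alternating sum Σ_i (−1)^i (σ with its i-th vertex removed). For instance
  ∂abcd = bcd − acd + abd − abc,
  ∂abce = bce − ace + abe − abc.
As a 10×5 matrix over Z this has rank 4, with invariant factors (1,1,1,1).

Reading off H_k = ker ∂_k / im ∂_{k+1}:

  H_2: rank ker ∂_2 − rank ∂_3 = (10 − 6) − 4 = 0, and the invariant factors of ∂_3 are all 1, so H_2 = 0.

(K is a triangulation of the 3-sphere S^3.)

H_2 ≅ 0.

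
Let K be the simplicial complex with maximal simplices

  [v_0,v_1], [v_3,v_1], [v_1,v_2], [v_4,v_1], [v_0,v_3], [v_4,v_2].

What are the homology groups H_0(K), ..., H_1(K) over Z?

Order the vertices as v_0 < v_1 < v_2 < v_3 < v_4. Listing each simplex with vertices in this order, K has dimension 1 with simplices:

  0-simplices (5): [v_0], [v_1], [v_2], [v_3], [v_4]
  1-simplices (6): [v_0,v_1], [v_0,v_3], [v_1,v_2], [v_1,v_3], [v_1,v_4], [v_2,v_4]

giving chain groups C_0 ≅ Z^5, C_1 ≅ Z^6.

The boundary map ∂_1: C_1 → C_0 is given by ∂[p,q] = [q] − [p]. For instance
  ∂[v_1,v_4] = [v_4] − [v_1].
The 5×6 boundary matrix has rank 4 and Smith normal form diag(1,1,1,1).

Now H_k = ker ∂_k / im ∂_{k+1}, so:

  H_0: rank C_0 − rank ∂_1 = 5 − 4 = 1, and the invariant factors of ∂_1 are all 1, so H_0 ≅ Z.
  H_1: rank ker ∂_1 − rank ∂_2 = (6 − 4) − 0 = 2, and there is no ∂_2, so H_1 ≅ Z^2.

H_0 ≅ Z,  H_1 ≅ Z^2.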